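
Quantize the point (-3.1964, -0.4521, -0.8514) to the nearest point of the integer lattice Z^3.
(-3, 0, -1)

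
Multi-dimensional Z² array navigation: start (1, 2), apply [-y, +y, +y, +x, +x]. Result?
(3, 3)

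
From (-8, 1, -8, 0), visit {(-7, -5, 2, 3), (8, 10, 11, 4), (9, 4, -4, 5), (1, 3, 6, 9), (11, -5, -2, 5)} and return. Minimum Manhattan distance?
138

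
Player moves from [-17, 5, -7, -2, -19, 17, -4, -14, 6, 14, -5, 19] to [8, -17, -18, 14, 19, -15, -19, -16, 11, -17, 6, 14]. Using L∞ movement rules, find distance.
38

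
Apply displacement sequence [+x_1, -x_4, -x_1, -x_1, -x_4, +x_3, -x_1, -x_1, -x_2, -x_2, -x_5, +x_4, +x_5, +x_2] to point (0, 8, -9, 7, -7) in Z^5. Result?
(-3, 7, -8, 6, -7)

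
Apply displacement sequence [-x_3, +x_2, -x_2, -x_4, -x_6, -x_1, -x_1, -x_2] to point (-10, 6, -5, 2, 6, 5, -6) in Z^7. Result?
(-12, 5, -6, 1, 6, 4, -6)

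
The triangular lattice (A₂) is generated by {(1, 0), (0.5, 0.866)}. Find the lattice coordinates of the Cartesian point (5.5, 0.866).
5b₁ + b₂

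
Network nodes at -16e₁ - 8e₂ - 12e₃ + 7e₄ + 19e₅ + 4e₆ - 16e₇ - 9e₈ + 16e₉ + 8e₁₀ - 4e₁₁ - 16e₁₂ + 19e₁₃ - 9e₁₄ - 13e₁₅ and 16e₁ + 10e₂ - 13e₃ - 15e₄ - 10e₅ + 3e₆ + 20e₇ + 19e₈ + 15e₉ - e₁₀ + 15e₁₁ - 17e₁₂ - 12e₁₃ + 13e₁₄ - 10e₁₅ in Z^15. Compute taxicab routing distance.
253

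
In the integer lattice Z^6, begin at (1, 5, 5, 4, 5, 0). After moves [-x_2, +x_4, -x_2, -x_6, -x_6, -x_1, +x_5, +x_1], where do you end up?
(1, 3, 5, 5, 6, -2)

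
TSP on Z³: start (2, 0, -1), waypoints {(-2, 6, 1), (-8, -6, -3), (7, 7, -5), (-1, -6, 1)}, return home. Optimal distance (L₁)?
74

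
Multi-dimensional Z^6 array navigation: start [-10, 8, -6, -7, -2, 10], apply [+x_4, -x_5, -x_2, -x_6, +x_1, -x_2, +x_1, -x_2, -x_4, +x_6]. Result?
(-8, 5, -6, -7, -3, 10)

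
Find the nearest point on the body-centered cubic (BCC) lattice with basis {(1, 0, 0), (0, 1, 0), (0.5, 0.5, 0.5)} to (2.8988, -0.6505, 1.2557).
(3, -1, 1)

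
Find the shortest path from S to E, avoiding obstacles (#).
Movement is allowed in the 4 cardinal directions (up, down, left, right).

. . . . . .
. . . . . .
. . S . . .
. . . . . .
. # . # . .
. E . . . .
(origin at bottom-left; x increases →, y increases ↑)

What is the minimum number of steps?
4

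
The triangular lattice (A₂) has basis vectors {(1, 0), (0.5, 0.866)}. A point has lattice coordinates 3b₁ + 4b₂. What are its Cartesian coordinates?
(5, 3.464)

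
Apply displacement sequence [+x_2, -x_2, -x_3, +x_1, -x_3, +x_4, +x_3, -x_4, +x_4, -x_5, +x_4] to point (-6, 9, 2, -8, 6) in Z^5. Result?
(-5, 9, 1, -6, 5)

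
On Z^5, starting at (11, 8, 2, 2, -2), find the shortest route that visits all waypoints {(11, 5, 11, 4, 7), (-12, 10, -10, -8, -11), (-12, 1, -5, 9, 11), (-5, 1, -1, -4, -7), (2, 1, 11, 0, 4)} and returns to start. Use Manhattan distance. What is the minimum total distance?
212
(one optimal route: (11, 8, 2, 2, -2) → (11, 5, 11, 4, 7) → (2, 1, 11, 0, 4) → (-12, 1, -5, 9, 11) → (-12, 10, -10, -8, -11) → (-5, 1, -1, -4, -7) → (11, 8, 2, 2, -2))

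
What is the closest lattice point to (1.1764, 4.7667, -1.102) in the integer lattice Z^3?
(1, 5, -1)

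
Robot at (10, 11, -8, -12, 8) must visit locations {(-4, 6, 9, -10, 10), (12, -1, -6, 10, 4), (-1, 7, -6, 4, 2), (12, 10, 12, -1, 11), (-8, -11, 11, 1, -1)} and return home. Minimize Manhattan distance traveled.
234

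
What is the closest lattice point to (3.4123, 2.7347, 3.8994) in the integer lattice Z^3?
(3, 3, 4)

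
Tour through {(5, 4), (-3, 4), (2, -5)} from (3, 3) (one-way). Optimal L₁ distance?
25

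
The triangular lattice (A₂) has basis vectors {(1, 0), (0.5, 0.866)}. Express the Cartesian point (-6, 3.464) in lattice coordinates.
-8b₁ + 4b₂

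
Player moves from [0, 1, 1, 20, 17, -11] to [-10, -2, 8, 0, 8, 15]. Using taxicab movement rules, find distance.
75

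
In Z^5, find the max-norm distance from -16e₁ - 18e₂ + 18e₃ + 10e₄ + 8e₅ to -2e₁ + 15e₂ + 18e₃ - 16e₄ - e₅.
33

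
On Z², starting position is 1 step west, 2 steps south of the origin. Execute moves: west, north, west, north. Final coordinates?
(-3, 0)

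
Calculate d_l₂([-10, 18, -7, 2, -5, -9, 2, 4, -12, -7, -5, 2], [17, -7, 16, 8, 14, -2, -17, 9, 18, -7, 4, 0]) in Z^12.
60.8276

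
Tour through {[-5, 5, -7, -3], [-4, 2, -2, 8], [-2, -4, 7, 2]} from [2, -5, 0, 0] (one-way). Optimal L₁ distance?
57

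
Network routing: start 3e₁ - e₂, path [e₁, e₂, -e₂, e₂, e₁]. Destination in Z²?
(5, 0)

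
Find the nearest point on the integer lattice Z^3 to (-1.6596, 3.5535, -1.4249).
(-2, 4, -1)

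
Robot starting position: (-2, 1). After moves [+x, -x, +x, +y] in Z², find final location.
(-1, 2)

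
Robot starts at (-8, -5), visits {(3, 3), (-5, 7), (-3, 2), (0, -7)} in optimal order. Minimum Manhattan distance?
37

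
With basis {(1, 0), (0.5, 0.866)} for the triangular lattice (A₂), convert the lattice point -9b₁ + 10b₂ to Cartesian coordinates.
(-4, 8.66)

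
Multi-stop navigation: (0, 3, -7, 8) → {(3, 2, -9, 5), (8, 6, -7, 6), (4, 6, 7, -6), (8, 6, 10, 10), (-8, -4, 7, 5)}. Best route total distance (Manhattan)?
98
(one optimal route: (0, 3, -7, 8) → (3, 2, -9, 5) → (8, 6, -7, 6) → (8, 6, 10, 10) → (4, 6, 7, -6) → (-8, -4, 7, 5))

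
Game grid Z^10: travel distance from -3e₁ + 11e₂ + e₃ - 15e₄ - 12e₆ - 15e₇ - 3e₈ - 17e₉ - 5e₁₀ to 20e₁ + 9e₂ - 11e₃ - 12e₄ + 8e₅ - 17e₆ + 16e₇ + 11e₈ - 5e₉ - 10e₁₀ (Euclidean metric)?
45.8367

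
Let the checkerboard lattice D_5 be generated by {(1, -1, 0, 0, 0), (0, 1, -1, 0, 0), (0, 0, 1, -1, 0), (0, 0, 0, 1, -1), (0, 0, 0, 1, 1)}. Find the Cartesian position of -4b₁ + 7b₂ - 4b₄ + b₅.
(-4, 11, -7, -3, 5)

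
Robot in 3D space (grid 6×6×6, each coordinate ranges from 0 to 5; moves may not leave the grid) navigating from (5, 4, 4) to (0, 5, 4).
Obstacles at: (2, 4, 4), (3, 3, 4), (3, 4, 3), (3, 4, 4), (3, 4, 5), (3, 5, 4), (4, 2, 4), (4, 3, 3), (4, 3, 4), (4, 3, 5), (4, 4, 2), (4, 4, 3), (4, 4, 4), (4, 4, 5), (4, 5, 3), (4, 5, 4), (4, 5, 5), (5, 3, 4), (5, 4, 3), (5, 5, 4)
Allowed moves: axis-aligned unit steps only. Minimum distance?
12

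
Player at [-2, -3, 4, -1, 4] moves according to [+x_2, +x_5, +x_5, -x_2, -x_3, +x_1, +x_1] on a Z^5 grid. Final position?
(0, -3, 3, -1, 6)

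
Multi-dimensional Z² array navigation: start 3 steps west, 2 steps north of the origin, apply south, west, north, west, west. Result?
(-6, 2)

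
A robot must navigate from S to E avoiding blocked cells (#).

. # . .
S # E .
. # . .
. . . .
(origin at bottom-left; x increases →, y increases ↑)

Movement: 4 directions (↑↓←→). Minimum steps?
6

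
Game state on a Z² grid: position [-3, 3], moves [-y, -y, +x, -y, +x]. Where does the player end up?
(-1, 0)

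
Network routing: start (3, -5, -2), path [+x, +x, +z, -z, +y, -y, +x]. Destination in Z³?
(6, -5, -2)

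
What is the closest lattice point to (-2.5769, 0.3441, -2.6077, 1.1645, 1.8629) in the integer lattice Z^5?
(-3, 0, -3, 1, 2)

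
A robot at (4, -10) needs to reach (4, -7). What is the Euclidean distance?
3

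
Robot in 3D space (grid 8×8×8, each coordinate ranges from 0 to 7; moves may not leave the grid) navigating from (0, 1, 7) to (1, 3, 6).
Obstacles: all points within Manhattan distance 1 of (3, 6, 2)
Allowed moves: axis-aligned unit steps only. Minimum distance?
4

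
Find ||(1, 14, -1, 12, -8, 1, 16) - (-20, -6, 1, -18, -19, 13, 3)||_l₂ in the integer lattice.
46.6798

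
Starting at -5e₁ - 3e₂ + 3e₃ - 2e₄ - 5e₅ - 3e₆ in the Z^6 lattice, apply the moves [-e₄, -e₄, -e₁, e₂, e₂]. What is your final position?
(-6, -1, 3, -4, -5, -3)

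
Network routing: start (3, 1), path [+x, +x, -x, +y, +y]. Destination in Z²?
(4, 3)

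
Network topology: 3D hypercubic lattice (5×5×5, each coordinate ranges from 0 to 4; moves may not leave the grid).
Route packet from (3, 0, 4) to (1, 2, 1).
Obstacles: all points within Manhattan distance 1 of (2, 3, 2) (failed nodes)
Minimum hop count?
7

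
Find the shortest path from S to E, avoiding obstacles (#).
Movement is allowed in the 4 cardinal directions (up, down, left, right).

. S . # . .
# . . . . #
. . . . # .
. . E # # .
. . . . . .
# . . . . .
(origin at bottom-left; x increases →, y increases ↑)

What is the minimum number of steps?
4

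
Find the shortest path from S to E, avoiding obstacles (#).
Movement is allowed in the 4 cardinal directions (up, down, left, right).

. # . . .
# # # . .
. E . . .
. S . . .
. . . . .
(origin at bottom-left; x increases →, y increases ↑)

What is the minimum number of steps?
1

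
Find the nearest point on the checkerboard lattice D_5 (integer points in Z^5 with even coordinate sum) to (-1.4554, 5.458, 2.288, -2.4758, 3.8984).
(-1, 5, 2, -2, 4)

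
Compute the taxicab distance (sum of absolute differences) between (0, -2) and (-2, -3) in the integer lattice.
3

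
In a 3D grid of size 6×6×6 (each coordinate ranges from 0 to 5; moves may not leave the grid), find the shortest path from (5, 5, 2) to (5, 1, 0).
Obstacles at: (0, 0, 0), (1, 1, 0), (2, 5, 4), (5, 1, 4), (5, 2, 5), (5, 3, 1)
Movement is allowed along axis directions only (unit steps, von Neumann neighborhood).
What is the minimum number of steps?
6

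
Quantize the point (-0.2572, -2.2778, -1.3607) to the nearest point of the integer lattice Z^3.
(0, -2, -1)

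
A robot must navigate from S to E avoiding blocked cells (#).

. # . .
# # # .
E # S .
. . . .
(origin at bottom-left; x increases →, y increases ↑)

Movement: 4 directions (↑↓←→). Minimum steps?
4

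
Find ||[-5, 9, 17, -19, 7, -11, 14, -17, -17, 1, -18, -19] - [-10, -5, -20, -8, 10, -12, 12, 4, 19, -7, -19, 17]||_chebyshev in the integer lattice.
37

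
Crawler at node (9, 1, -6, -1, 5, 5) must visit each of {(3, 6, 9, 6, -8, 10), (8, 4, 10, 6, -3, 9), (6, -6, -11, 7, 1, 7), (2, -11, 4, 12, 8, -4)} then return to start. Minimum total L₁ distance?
188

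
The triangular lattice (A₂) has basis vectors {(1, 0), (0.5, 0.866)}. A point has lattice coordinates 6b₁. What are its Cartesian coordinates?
(6, 0)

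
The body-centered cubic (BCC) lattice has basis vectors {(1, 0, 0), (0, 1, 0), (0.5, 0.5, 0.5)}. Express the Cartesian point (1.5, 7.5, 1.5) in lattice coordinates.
6b₂ + 3b₃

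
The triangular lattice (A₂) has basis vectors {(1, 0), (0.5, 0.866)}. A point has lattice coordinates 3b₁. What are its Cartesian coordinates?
(3, 0)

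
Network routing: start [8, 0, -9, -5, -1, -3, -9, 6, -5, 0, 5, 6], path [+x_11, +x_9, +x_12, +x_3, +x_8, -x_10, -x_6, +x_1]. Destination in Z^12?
(9, 0, -8, -5, -1, -4, -9, 7, -4, -1, 6, 7)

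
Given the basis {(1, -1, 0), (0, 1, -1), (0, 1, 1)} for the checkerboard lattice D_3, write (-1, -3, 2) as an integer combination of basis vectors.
-b₁ - 3b₂ - b₃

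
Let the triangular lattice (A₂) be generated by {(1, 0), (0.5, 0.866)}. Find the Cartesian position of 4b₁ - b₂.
(3.5, -0.866)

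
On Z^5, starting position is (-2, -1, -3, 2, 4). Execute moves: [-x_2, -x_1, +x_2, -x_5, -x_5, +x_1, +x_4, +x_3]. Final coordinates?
(-2, -1, -2, 3, 2)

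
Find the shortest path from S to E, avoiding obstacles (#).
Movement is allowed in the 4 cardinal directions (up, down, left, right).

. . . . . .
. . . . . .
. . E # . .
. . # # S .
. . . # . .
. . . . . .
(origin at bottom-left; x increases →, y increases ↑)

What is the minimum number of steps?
5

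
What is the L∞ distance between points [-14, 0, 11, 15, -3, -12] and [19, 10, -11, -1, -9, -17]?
33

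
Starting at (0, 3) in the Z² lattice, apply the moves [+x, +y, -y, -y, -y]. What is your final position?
(1, 1)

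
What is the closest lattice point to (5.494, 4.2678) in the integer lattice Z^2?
(5, 4)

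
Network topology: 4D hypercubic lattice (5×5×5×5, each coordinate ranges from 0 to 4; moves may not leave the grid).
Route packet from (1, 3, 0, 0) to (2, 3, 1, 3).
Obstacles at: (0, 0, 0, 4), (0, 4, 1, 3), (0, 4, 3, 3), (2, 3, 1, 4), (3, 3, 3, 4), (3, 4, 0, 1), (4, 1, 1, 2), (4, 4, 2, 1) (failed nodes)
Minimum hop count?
5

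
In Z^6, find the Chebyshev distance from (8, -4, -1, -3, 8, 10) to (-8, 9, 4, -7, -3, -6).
16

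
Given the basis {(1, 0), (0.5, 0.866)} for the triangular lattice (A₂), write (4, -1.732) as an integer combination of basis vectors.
5b₁ - 2b₂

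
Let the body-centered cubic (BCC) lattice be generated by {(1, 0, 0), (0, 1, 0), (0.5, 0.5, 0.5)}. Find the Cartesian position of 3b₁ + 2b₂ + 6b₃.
(6, 5, 3)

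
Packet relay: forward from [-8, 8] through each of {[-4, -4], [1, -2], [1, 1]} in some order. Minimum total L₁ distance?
26
(one optimal route: (-8, 8) → (-4, -4) → (1, -2) → (1, 1))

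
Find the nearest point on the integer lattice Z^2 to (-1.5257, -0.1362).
(-2, 0)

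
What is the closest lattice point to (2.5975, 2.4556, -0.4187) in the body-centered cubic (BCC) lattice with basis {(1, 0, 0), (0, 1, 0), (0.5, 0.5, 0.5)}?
(2.5, 2.5, -0.5)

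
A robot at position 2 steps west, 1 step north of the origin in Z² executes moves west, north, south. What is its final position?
(-3, 1)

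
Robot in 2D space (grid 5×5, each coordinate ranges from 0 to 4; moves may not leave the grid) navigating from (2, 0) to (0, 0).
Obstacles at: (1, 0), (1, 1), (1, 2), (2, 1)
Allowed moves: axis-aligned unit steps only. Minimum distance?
10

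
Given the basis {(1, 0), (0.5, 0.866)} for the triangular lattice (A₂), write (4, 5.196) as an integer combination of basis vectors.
b₁ + 6b₂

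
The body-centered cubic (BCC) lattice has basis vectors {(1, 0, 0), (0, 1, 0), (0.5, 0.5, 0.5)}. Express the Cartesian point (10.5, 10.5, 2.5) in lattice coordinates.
8b₁ + 8b₂ + 5b₃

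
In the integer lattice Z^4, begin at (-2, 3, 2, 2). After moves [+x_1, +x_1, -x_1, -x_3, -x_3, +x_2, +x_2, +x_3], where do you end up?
(-1, 5, 1, 2)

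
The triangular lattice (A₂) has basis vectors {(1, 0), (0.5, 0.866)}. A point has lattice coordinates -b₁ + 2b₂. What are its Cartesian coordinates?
(0, 1.732)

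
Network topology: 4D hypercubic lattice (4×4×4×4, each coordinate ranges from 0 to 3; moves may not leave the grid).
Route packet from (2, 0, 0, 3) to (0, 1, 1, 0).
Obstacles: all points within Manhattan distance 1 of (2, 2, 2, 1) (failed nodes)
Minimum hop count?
7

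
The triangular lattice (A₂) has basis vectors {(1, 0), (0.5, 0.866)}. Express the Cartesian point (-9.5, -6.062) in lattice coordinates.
-6b₁ - 7b₂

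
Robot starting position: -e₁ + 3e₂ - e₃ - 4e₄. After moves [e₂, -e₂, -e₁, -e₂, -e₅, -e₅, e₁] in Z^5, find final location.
(-1, 2, -1, -4, -2)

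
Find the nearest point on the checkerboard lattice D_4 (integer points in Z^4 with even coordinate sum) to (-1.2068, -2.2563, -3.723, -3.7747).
(-1, -2, -3, -4)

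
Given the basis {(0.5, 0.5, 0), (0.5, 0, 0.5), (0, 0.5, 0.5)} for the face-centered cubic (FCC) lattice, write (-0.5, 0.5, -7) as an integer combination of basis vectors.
7b₁ - 8b₂ - 6b₃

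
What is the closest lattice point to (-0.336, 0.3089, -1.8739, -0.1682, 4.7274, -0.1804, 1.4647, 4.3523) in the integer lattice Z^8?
(0, 0, -2, 0, 5, 0, 1, 4)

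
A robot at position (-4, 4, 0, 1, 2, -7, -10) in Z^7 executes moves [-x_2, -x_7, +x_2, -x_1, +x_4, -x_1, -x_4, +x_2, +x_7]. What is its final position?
(-6, 5, 0, 1, 2, -7, -10)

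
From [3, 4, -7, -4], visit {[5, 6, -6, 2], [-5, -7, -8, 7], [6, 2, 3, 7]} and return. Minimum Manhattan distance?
92
(one optimal route: (3, 4, -7, -4) → (5, 6, -6, 2) → (6, 2, 3, 7) → (-5, -7, -8, 7) → (3, 4, -7, -4))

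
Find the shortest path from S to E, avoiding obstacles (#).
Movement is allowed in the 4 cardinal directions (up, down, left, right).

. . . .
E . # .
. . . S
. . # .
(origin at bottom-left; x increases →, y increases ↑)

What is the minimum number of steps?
4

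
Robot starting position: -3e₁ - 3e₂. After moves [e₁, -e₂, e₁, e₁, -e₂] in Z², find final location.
(0, -5)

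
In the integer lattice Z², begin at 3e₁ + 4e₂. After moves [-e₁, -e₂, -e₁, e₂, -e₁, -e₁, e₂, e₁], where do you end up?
(0, 5)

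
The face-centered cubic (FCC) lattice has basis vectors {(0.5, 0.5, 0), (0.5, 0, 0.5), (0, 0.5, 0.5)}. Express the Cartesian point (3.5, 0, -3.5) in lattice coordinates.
7b₁ - 7b₃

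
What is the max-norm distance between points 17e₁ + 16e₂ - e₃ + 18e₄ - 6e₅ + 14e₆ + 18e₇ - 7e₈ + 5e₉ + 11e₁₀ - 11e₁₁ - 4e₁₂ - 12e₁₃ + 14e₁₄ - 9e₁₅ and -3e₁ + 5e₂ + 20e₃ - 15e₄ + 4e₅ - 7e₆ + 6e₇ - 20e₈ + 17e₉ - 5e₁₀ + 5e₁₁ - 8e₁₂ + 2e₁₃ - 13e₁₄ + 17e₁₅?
33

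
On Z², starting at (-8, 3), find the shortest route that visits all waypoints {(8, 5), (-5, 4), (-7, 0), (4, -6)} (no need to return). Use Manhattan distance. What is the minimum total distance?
39
(one optimal route: (-8, 3) → (-7, 0) → (-5, 4) → (8, 5) → (4, -6))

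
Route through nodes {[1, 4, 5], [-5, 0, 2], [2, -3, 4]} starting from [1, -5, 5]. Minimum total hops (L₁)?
26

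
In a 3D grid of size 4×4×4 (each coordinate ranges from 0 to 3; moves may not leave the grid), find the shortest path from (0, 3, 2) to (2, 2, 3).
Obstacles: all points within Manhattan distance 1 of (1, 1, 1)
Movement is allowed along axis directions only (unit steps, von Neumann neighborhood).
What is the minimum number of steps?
4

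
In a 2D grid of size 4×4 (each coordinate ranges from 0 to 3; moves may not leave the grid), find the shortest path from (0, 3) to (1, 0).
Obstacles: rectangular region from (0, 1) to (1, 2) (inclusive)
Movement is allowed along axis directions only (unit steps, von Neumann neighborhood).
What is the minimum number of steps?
6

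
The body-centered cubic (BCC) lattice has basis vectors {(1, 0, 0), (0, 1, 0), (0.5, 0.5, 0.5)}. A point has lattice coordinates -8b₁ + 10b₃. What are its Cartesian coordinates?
(-3, 5, 5)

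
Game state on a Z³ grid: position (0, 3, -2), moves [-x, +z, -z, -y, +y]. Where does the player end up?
(-1, 3, -2)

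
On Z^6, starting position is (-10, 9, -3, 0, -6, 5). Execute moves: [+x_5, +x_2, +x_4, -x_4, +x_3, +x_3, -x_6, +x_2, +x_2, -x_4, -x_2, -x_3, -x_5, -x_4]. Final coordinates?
(-10, 11, -2, -2, -6, 4)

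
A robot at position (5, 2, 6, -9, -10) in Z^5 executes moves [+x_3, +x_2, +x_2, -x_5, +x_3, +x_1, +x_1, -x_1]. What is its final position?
(6, 4, 8, -9, -11)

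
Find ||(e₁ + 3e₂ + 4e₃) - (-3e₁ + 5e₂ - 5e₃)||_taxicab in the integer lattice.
15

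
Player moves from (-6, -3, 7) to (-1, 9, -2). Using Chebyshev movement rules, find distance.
12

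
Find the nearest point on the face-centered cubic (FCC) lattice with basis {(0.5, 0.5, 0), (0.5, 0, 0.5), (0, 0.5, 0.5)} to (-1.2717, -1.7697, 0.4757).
(-1.5, -2, 0.5)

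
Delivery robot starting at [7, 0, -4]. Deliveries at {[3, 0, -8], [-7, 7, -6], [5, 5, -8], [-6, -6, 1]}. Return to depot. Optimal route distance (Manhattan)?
76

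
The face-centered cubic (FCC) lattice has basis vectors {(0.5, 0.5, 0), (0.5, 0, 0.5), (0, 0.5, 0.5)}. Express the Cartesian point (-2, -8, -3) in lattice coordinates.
-7b₁ + 3b₂ - 9b₃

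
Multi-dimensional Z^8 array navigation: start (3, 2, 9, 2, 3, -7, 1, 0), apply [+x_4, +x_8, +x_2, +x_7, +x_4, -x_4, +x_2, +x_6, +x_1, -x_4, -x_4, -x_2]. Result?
(4, 3, 9, 1, 3, -6, 2, 1)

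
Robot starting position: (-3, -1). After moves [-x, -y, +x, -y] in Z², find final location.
(-3, -3)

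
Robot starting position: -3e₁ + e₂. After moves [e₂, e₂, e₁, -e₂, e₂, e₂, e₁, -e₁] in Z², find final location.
(-2, 4)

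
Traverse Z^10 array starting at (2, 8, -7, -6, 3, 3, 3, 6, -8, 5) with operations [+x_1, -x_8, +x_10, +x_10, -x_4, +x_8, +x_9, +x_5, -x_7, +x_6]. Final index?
(3, 8, -7, -7, 4, 4, 2, 6, -7, 7)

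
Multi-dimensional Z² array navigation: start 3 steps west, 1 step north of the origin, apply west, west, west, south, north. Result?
(-6, 1)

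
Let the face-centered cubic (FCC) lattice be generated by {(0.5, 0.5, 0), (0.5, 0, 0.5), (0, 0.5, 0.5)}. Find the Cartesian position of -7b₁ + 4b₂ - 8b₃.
(-1.5, -7.5, -2)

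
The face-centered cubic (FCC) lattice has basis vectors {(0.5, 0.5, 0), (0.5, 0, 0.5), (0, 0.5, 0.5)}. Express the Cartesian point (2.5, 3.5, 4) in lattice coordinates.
2b₁ + 3b₂ + 5b₃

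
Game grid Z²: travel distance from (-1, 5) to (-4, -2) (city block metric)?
10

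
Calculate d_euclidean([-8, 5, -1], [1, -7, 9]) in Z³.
18.0278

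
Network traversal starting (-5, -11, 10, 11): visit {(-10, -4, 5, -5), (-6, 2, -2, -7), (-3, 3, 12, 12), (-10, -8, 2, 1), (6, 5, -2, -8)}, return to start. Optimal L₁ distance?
138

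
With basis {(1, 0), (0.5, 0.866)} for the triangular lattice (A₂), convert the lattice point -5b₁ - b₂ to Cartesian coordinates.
(-5.5, -0.866)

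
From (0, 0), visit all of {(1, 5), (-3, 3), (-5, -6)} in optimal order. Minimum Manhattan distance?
23
(one optimal route: (0, 0) → (1, 5) → (-3, 3) → (-5, -6))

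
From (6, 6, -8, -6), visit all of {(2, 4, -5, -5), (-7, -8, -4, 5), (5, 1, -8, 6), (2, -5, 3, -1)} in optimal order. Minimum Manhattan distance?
81
(one optimal route: (6, 6, -8, -6) → (2, 4, -5, -5) → (5, 1, -8, 6) → (-7, -8, -4, 5) → (2, -5, 3, -1))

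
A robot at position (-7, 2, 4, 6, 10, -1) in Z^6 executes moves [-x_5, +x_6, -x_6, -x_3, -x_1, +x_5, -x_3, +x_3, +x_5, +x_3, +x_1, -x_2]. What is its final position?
(-7, 1, 4, 6, 11, -1)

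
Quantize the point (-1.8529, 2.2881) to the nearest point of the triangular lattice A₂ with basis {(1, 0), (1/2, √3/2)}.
(-1.5, 2.598)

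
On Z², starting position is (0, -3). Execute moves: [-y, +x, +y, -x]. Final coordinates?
(0, -3)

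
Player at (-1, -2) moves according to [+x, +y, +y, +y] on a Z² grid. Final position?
(0, 1)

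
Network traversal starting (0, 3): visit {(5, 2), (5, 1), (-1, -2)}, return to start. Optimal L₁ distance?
22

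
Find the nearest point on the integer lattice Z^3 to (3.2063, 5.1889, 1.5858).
(3, 5, 2)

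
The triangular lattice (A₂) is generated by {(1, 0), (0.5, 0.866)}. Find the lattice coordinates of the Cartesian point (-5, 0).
-5b₁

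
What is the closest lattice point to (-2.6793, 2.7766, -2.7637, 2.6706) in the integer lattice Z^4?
(-3, 3, -3, 3)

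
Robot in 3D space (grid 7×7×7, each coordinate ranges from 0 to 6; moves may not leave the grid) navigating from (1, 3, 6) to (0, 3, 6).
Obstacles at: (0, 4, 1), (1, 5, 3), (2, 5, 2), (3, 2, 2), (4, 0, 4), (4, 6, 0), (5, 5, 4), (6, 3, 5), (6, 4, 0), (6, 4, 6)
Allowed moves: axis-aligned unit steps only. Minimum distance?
1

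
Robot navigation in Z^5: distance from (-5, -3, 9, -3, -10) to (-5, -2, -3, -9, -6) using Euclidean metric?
14.0357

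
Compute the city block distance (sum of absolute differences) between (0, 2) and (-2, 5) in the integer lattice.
5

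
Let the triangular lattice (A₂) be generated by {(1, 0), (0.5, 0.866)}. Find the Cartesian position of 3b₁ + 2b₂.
(4, 1.732)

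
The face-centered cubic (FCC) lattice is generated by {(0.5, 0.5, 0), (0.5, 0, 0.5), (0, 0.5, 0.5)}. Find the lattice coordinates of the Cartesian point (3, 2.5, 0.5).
5b₁ + b₂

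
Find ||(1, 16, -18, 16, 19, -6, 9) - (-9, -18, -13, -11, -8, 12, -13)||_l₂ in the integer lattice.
59.5567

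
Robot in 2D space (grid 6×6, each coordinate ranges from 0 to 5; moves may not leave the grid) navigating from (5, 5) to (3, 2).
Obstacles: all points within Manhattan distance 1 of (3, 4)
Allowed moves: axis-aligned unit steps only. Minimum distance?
5
(one shortest path: (5, 5) → (5, 4) → (5, 3) → (4, 3) → (4, 2) → (3, 2))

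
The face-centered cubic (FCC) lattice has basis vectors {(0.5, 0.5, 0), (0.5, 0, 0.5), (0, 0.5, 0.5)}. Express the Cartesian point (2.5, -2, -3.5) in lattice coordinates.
4b₁ + b₂ - 8b₃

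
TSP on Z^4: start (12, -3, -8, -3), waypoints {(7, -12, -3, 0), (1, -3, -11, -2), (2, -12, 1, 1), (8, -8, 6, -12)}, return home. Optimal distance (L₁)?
108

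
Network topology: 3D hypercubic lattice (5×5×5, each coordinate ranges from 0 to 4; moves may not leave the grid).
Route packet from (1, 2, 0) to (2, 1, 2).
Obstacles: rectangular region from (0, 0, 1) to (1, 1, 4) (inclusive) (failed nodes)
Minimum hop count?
4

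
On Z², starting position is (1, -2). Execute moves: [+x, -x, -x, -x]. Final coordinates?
(-1, -2)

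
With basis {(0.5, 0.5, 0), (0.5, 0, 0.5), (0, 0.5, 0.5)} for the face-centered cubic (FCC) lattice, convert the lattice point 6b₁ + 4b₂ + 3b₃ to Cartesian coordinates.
(5, 4.5, 3.5)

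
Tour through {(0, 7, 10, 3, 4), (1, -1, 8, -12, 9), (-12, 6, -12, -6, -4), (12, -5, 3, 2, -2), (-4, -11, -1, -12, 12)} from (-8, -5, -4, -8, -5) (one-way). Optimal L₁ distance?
180
(one optimal route: (-8, -5, -4, -8, -5) → (-12, 6, -12, -6, -4) → (-4, -11, -1, -12, 12) → (1, -1, 8, -12, 9) → (0, 7, 10, 3, 4) → (12, -5, 3, 2, -2))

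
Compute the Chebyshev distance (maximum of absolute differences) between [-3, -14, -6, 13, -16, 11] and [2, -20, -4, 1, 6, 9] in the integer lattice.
22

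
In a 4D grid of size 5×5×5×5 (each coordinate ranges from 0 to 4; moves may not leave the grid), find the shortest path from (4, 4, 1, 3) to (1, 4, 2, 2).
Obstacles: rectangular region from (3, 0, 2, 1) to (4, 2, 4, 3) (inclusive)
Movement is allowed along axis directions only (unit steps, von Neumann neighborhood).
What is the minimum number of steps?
5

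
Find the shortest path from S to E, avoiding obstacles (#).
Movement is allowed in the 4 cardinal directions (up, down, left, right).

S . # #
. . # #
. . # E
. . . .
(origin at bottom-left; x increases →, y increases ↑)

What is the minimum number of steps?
7
(one shortest path: (0, 3) → (1, 3) → (1, 2) → (1, 1) → (1, 0) → (2, 0) → (3, 0) → (3, 1))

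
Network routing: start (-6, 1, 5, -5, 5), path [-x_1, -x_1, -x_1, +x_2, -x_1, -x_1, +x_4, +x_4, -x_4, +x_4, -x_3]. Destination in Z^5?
(-11, 2, 4, -3, 5)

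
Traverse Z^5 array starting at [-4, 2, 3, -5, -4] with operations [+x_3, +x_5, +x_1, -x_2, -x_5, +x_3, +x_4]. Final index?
(-3, 1, 5, -4, -4)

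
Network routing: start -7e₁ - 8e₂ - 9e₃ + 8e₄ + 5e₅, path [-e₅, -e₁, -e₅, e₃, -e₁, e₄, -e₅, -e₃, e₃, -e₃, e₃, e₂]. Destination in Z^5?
(-9, -7, -8, 9, 2)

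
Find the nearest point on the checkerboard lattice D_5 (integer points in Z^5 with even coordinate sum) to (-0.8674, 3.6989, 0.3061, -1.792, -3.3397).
(-1, 4, 0, -2, -3)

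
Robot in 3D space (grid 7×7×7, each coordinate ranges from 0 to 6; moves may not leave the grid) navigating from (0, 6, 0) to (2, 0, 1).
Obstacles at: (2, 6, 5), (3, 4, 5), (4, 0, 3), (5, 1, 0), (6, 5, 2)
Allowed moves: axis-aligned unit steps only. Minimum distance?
9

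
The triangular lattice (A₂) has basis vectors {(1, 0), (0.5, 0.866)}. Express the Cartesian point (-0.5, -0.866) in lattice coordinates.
-b₂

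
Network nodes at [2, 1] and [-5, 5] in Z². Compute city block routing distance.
11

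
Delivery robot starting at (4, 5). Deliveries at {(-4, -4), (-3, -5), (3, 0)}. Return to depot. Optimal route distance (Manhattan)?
36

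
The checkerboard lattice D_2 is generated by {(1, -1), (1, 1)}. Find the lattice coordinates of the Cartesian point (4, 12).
-4b₁ + 8b₂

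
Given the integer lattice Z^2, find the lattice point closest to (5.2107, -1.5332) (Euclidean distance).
(5, -2)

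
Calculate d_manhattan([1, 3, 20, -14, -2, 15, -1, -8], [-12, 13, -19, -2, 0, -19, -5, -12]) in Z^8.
118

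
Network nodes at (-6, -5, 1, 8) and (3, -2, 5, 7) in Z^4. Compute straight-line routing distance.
10.3441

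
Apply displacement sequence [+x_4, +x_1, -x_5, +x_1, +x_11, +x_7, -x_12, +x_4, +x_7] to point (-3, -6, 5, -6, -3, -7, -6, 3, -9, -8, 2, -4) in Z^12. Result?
(-1, -6, 5, -4, -4, -7, -4, 3, -9, -8, 3, -5)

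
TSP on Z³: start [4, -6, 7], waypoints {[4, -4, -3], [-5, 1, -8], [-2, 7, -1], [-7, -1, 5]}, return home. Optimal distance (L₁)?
82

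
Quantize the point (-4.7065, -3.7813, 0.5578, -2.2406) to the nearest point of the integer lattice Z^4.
(-5, -4, 1, -2)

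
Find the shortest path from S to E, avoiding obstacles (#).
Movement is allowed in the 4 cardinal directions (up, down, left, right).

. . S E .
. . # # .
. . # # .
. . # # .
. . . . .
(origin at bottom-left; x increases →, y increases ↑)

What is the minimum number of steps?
1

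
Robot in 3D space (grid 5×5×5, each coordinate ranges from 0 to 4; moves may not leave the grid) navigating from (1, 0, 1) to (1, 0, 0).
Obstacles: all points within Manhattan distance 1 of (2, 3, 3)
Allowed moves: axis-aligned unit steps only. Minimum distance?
1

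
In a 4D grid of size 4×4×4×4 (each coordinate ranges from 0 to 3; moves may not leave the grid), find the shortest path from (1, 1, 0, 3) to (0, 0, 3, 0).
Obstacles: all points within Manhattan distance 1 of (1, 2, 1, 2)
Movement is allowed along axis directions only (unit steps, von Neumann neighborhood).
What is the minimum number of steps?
8
(one shortest path: (1, 1, 0, 3) → (0, 1, 0, 3) → (0, 0, 0, 3) → (0, 0, 1, 3) → (0, 0, 2, 3) → (0, 0, 3, 3) → (0, 0, 3, 2) → (0, 0, 3, 1) → (0, 0, 3, 0))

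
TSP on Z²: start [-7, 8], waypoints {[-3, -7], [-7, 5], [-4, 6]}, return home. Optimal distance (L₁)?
38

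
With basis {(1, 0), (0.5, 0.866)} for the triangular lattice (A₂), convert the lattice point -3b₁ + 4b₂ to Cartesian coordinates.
(-1, 3.464)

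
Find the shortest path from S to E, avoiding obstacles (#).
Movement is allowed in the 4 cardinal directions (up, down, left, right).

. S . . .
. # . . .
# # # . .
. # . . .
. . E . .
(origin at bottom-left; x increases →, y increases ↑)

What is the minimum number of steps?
7
(one shortest path: (1, 4) → (2, 4) → (3, 4) → (3, 3) → (3, 2) → (3, 1) → (2, 1) → (2, 0))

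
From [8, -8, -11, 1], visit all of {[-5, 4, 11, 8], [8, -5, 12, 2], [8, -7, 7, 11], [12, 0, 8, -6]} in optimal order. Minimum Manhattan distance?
104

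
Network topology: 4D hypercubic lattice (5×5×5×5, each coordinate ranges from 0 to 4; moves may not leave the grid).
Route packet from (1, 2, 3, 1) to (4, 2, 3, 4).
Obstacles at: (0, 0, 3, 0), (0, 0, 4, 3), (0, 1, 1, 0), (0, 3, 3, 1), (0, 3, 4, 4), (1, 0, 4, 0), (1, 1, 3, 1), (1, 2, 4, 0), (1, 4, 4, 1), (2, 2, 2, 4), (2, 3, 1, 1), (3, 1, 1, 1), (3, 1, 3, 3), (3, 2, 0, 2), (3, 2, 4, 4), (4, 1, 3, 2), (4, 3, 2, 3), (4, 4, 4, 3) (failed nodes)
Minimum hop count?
6
(one shortest path: (1, 2, 3, 1) → (2, 2, 3, 1) → (3, 2, 3, 1) → (4, 2, 3, 1) → (4, 2, 3, 2) → (4, 2, 3, 3) → (4, 2, 3, 4))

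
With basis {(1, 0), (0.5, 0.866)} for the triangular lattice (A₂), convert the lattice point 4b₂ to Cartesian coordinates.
(2, 3.464)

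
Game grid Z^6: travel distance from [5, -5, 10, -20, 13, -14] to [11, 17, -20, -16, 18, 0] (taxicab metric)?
81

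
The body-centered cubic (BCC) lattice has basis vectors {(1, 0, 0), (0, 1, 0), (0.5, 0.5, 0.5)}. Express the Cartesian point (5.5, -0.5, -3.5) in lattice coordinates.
9b₁ + 3b₂ - 7b₃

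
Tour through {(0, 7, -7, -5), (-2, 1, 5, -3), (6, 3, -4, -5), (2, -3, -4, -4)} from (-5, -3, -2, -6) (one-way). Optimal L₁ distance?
57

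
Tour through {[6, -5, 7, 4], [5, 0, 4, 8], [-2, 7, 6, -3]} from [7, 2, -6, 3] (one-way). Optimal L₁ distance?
60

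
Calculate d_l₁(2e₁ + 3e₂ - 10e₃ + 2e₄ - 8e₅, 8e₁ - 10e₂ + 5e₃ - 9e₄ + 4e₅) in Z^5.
57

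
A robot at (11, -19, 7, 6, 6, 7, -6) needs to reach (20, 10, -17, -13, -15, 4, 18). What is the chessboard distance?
29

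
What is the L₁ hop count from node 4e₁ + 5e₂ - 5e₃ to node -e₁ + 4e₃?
19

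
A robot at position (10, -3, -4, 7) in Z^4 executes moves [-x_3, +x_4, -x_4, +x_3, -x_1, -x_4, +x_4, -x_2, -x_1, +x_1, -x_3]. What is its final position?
(9, -4, -5, 7)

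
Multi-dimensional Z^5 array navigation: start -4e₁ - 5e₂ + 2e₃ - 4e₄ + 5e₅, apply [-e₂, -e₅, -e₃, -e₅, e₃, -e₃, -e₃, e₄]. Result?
(-4, -6, 0, -3, 3)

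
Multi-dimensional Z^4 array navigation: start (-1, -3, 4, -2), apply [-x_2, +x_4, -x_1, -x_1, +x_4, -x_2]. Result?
(-3, -5, 4, 0)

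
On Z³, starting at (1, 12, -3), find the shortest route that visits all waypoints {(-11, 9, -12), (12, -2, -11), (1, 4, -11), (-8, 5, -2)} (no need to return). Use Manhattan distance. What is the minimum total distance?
69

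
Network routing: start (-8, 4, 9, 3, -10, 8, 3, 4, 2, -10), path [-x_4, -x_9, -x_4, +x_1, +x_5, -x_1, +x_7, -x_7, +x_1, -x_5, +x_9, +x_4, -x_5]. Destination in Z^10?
(-7, 4, 9, 2, -11, 8, 3, 4, 2, -10)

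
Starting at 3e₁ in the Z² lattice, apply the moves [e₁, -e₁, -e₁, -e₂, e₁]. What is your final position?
(3, -1)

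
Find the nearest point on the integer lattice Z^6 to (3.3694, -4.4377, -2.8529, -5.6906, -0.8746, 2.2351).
(3, -4, -3, -6, -1, 2)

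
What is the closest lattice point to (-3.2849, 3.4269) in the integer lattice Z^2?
(-3, 3)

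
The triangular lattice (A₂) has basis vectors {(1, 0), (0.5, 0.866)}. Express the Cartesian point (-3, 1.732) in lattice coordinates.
-4b₁ + 2b₂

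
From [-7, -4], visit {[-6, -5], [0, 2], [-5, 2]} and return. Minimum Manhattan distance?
28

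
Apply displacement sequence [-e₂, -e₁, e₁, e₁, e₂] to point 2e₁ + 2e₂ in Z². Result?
(3, 2)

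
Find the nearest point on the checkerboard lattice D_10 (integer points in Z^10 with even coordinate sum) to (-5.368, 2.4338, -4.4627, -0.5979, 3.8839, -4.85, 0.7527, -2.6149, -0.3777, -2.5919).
(-5, 2, -4, -1, 4, -5, 1, -3, 0, -3)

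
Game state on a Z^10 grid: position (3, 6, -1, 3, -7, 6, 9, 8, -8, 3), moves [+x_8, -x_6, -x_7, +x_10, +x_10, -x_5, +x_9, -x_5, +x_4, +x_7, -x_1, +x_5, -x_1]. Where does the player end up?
(1, 6, -1, 4, -8, 5, 9, 9, -7, 5)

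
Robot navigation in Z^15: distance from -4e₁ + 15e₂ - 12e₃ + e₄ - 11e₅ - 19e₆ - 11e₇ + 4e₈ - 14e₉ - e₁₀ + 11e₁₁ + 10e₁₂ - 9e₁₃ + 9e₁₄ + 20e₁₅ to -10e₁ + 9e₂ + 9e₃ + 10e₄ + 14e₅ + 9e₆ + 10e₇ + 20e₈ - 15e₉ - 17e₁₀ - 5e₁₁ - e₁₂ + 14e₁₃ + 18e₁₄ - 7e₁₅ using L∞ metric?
28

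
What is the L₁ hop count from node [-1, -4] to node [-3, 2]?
8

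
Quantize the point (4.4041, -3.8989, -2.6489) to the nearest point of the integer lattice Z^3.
(4, -4, -3)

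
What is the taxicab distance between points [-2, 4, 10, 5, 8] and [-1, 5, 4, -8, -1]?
30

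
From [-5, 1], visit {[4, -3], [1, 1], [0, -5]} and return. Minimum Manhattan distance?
30
(one optimal route: (-5, 1) → (1, 1) → (4, -3) → (0, -5) → (-5, 1))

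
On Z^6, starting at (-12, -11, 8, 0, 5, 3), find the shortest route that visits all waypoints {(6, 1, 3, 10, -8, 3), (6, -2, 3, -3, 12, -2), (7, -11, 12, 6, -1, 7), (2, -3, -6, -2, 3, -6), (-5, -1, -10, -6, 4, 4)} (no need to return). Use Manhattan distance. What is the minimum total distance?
173
(one optimal route: (-12, -11, 8, 0, 5, 3) → (7, -11, 12, 6, -1, 7) → (6, 1, 3, 10, -8, 3) → (6, -2, 3, -3, 12, -2) → (2, -3, -6, -2, 3, -6) → (-5, -1, -10, -6, 4, 4))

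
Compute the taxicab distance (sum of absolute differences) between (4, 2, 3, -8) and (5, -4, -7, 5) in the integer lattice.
30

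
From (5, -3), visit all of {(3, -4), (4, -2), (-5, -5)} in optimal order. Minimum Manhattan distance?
14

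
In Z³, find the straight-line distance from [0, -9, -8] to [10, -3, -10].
11.8322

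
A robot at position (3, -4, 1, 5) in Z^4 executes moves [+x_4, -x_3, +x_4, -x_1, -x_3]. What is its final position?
(2, -4, -1, 7)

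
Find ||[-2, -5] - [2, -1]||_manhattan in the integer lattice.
8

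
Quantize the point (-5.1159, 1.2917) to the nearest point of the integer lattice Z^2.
(-5, 1)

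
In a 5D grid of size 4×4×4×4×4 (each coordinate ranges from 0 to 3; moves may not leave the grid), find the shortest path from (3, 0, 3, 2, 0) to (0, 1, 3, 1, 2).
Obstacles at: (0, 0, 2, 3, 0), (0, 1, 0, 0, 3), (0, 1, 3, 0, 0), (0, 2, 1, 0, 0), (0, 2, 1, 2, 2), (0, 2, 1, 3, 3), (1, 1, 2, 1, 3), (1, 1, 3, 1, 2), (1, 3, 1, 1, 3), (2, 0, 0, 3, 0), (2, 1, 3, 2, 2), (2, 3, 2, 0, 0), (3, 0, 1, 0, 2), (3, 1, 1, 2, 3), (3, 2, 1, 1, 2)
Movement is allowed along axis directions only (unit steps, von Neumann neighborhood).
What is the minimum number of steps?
7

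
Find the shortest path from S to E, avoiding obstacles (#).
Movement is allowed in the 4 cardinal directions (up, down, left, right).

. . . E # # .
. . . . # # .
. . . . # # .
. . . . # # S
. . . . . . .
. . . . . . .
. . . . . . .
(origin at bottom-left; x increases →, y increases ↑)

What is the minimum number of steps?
8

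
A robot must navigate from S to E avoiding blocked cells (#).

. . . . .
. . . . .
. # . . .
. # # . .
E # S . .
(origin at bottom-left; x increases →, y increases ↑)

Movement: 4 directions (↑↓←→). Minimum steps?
10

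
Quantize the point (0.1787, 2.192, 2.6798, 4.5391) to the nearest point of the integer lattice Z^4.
(0, 2, 3, 5)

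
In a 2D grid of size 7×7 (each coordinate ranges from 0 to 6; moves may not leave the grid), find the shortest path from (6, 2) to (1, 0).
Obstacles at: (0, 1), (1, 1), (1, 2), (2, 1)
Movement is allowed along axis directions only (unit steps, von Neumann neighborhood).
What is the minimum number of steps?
7
(one shortest path: (6, 2) → (5, 2) → (4, 2) → (3, 2) → (3, 1) → (3, 0) → (2, 0) → (1, 0))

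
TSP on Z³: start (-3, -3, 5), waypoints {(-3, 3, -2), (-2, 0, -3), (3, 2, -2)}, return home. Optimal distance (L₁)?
40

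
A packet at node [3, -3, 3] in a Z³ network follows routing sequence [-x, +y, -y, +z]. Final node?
(2, -3, 4)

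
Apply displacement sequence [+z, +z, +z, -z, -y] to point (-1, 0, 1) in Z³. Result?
(-1, -1, 3)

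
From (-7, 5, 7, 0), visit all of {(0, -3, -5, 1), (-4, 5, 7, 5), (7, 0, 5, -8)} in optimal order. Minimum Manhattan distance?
65
(one optimal route: (-7, 5, 7, 0) → (-4, 5, 7, 5) → (0, -3, -5, 1) → (7, 0, 5, -8))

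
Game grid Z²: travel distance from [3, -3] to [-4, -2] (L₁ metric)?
8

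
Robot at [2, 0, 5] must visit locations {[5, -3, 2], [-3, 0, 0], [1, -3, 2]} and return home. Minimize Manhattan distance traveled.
32
(one optimal route: (2, 0, 5) → (5, -3, 2) → (1, -3, 2) → (-3, 0, 0) → (2, 0, 5))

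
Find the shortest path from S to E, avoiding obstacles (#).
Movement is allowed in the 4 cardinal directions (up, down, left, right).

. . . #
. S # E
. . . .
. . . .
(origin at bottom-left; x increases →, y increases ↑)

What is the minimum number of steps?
4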